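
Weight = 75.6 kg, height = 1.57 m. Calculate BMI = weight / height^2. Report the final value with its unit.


height^2 = 1.57^2 = 2.4649
BMI = 75.6 / 2.4649 = 30.67 kg/m^2

30.67 kg/m^2


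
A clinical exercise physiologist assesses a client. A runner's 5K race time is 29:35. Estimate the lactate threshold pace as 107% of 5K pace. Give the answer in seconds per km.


Total race time = 29*60 + 35 = 1775 seconds
5K pace = 1775 / 5 = 355.0 sec/km
LT pace = 355.0 * 1.07 = 379.85 sec/km

379.85 s/km


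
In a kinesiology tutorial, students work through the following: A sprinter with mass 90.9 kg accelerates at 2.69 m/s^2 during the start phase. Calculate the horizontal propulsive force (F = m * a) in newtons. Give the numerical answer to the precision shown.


F = m * a
= 90.9 * 2.69
= 244.52 N

244.52 N


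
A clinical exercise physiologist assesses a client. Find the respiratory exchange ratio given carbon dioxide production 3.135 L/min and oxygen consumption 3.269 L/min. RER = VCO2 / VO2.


VCO2 = 3.135 L/min
VO2 = 3.269 L/min
RER = 3.135 / 3.269 = 0.959

0.959


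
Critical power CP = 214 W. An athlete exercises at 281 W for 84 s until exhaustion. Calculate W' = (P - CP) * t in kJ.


P - CP = 281 - 214 = 67 W
W' = 67 * 84 = 5628 J
= 5628 / 1000 = 5.628 kJ

5.628 kJ


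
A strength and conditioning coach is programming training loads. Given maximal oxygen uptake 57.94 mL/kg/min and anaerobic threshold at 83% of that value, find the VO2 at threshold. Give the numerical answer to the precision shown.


Percentage as decimal = 0.83
VO2 at AT = 57.94 * 0.83 = 48.09 mL/kg/min

48.09 mL/kg/min


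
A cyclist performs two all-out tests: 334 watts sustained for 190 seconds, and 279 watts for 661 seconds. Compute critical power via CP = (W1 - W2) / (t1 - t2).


W1 = P1 * t1 = 334 * 190 = 63460 J
W2 = P2 * t2 = 279 * 661 = 184419 J
CP = (63460 - 184419) / (190 - 661)
= 256.81 W

256.81 W


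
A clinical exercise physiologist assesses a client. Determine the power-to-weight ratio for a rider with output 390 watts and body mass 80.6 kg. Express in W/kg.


P/W = 390 / 80.6 = 4.839 W/kg

4.839 W/kg


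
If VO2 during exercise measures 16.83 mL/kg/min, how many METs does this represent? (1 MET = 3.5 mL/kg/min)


METs = VO2 / 3.5 = 16.83 / 3.5 = 4.81

4.81 METs


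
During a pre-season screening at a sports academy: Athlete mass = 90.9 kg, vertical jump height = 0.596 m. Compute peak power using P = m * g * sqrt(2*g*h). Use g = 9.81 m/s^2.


sqrt(2 * 9.81 * 0.596) = sqrt(11.69352) = 3.419579 m/s
P = 90.9 * 9.81 * 3.419579
= 3049.34 W

3049.34 W


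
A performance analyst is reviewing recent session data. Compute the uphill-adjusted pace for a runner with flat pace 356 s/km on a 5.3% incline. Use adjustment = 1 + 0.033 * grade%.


Adjustment factor = 1 + 0.033 * 5.3 = 1.1749
Grade-adjusted pace = 356 * 1.1749 = 418.26 s/km

418.26 s/km


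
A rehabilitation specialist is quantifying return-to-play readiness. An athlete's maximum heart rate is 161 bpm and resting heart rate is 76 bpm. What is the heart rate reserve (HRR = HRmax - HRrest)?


HRR = HRmax - HRrest
= 161 - 76
= 85 bpm

85 bpm


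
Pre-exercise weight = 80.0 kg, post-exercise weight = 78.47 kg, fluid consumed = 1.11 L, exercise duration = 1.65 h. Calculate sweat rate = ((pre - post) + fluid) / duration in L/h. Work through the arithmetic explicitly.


Weight loss = 80.0 - 78.47 = 1.53 kg (approx L)
Total sweat = 1.53 + 1.11 = 2.64 L
Sweat rate = 2.64 / 1.65 = 1.6 L/h

1.6 L/h


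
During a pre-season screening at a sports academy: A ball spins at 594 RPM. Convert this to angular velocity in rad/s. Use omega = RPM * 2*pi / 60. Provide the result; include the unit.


omega = 594 * 2 * pi / 60
= 594 * 6.28318531 / 60
= 3732.212 / 60
= 62.204 rad/s

62.204 rad/s


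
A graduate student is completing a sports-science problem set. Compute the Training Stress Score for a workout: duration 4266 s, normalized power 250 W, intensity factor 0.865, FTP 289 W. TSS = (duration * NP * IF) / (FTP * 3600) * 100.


Product = 4266 * 250 * 0.865 = 922522.5
Base = 289 * 3600 = 1040400
TSS = 922522.5 / 1040400 * 100 = 88.67

88.67 TSS


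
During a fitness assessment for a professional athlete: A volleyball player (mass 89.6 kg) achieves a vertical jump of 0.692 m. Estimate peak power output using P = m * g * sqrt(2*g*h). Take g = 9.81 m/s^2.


2 * g * h = 2 * 9.81 * 0.692 = 13.57704
sqrt(13.57704) = 3.684704 m/s
P = 89.6 * 9.81 * 3.684704 = 3238.77 W

3238.77 W


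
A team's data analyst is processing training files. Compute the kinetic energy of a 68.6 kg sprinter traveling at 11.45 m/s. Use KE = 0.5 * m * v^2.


Velocity squared = 131.1025
KE = 0.5 * 68.6 * 131.1025 = 4496.82 J

4496.82 J


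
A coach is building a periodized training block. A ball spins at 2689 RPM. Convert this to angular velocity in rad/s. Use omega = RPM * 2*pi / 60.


omega = 2689 * 2 * pi / 60
= 2689 * 6.28318531 / 60
= 16895.485 / 60
= 281.591 rad/s

281.591 rad/s


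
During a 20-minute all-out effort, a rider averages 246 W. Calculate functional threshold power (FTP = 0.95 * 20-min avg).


FTP = 0.95 * 246
= 233.7 W

233.7 W


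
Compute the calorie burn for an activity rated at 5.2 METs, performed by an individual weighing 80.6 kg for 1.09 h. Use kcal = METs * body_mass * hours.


Product of METs and mass = 5.2 * 80.6 = 419.12
Total kcal = 419.12 * 1.09 = 456.84 kcal

456.84 kcal


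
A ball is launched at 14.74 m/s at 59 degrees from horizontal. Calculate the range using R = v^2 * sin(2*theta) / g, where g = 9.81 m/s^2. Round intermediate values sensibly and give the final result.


sin(2 * 59) = sin(118) = 0.882948
v^2 = 14.74^2 = 217.2676
R = 217.2676 * 0.882948 / 9.81
= 19.555 m

19.555 m


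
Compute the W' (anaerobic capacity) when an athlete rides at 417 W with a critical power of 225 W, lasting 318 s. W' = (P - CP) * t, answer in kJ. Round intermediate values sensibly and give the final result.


Above-CP power = 192 W
Duration = 318 s
W' = 192 * 318 = 61056 J
Convert: 61056 / 1000 = 61.056 kJ

61.056 kJ


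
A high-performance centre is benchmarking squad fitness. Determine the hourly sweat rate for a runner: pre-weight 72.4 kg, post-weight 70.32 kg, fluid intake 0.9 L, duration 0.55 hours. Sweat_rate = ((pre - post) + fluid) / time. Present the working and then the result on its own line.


Mass lost = 72.4 - 70.32 = 2.08 kg
Add fluid consumed: 2.08 + 0.9 = 2.98 L total sweat
Sweat rate = 2.98 / 0.55 = 5.418 L/h

5.418 L/h


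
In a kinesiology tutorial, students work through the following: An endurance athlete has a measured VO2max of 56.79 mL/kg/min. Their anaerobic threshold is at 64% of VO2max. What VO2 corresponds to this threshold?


Anaerobic threshold VO2 = VO2max * 64%
= 56.79 * 0.64
= 36.35 mL/kg/min

36.35 mL/kg/min


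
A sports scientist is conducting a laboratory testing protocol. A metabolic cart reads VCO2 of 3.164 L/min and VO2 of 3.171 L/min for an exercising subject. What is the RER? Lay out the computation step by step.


RER = VCO2 / VO2 = 3.164 / 3.171 = 0.9978

0.9978


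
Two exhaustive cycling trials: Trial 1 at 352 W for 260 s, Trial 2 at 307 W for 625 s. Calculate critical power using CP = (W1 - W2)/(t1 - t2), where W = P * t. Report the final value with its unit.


W1 = 352 * 260 = 91520 J
W2 = 307 * 625 = 191875 J
CP = (91520 - 191875) / (260 - 625)
= -100355 / -365
= 274.95 W

274.95 W


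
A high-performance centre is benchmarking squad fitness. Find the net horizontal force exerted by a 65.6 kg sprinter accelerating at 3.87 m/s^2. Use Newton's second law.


Newton's second law: F = m * a
F = 65.6 * 3.87 = 253.87 N

253.87 N


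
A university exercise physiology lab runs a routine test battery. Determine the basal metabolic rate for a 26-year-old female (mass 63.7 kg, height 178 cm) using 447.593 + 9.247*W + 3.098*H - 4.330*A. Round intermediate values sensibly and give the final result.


BMR = 447.593 + 9.247*63.7 + 3.098*178 - 4.330*26
= 1475.49 kcal/day

1475.49 kcal/day


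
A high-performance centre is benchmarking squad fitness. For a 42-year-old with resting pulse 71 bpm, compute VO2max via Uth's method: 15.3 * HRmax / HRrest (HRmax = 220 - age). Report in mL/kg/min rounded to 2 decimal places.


Step 1: HRmax = 220 - 42 = 178 bpm
Step 2: Ratio = 178 / 71 = 2.507
Step 3: VO2max = 15.3 * 2.507 = 38.36 mL/kg/min

38.36 mL/kg/min


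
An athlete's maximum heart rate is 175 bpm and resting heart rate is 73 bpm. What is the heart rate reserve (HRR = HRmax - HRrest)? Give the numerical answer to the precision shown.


HRR = HRmax - HRrest
= 175 - 73
= 102 bpm

102 bpm


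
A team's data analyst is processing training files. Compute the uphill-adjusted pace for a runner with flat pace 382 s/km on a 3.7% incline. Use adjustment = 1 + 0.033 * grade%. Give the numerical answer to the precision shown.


Adjustment factor = 1 + 0.033 * 3.7 = 1.1221
Grade-adjusted pace = 382 * 1.1221 = 428.64 s/km

428.64 s/km


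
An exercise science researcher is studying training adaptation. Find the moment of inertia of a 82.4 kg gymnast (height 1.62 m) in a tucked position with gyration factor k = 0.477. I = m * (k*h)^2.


Radius of gyration = 0.477 * 1.62 = 0.77274 m
I = 82.4 * 0.77274^2
= 82.4 * 0.597127
= 49.203 kg*m^2

49.203 kg*m^2


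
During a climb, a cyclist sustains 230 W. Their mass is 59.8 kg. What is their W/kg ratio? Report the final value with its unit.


Power-to-weight = 230 W / 59.8 kg
= 3.846 W/kg

3.846 W/kg


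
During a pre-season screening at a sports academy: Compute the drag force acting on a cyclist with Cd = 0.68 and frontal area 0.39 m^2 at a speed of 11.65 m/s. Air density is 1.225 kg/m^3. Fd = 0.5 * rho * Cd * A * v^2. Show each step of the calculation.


Step 1: v^2 = 135.7225
Step 2: Fd = 0.5 * 1.225 * 0.68 * 0.39 * 135.7225
= 22.046 N

22.046 N


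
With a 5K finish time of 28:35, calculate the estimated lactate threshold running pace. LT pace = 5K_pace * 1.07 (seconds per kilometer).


Race duration = 1715 s for 5 km
Average pace = 1715 / 5 = 343.0 s/km
LT pace = 343.0 * 1.07
= 367.01 s/km

367.01 s/km


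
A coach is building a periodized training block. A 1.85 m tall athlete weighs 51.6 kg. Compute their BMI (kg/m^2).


height^2 = 3.4225 m^2
BMI = 51.6 / 3.4225 = 15.08 kg/m^2

15.08 kg/m^2


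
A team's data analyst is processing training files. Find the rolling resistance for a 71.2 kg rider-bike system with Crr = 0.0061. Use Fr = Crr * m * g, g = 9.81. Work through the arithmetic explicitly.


m * g = 71.2 * 9.81 = 698.472 N
Fr = 0.0061 * 698.472 = 4.261 N

4.261 N


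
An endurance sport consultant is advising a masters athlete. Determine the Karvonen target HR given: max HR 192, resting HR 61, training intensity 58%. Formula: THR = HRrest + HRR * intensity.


HRR = HRmax - HRrest = 192 - 61 = 131
THR = 61 + 131 * 0.58
= 136.98 bpm

136.98 bpm


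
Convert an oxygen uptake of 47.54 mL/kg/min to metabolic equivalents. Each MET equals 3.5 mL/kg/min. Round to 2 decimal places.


One MET = 3.5 mL/kg/min
Number of METs = 47.54 / 3.5
= 13.58 METs

13.58 METs


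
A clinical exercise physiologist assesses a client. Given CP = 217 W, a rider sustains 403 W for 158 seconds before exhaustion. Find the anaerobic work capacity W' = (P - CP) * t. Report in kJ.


Excess power = 403 - 217 = 186 W
Work above CP = 186 * 158 = 29388 J
W' = 29.388 kJ

29.388 kJ


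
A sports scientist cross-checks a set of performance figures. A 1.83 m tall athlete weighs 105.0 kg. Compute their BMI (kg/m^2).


height^2 = 3.3489 m^2
BMI = 105.0 / 3.3489 = 31.35 kg/m^2

31.35 kg/m^2


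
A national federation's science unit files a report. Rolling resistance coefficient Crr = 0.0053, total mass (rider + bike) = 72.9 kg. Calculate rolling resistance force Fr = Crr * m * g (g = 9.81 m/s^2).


Fr = Crr * m * g
= 0.0053 * 72.9 * 9.81
= 3.79 N

3.79 N


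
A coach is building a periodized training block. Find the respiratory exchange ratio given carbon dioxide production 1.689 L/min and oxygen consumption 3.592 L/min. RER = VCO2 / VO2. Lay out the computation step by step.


VCO2 = 1.689 L/min
VO2 = 3.592 L/min
RER = 1.689 / 3.592 = 0.4702

0.4702


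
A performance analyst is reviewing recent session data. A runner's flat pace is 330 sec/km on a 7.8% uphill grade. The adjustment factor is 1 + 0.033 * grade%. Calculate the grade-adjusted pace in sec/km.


Factor = 1 + 0.033 * 7.8 = 1.2574
Adjusted pace = 330 * 1.2574
= 414.94 sec/km

414.94 s/km


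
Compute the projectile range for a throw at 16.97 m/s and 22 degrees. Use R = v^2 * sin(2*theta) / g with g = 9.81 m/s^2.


Two times the angle = 44 degrees
sin(44) = 0.694658
R = 287.9809 * 0.694658 / 9.81 = 20.392 m

20.392 m


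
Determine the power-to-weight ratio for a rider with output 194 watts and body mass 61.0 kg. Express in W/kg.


P/W = 194 / 61.0 = 3.18 W/kg

3.18 W/kg


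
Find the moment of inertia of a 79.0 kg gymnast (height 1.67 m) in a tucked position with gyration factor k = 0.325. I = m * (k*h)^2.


Radius of gyration = 0.325 * 1.67 = 0.54275 m
I = 79.0 * 0.54275^2
= 79.0 * 0.294578
= 23.272 kg*m^2

23.272 kg*m^2


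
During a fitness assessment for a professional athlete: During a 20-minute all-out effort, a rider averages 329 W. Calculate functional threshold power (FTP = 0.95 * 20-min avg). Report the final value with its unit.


FTP = 0.95 * 329
= 312.55 W

312.55 W


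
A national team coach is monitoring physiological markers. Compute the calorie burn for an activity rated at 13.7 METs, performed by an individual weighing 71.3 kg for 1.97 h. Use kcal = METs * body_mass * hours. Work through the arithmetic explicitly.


Product of METs and mass = 13.7 * 71.3 = 976.81
Total kcal = 976.81 * 1.97 = 1924.32 kcal

1924.32 kcal


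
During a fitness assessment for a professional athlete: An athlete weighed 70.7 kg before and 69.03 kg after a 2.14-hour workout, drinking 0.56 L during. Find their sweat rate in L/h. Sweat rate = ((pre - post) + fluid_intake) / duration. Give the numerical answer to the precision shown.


Body mass change = 1.67 kg
Total sweat loss = 1.67 + 0.56 = 2.23 L
Rate = 2.23 / 2.14 = 1.042 L/h

1.042 L/h


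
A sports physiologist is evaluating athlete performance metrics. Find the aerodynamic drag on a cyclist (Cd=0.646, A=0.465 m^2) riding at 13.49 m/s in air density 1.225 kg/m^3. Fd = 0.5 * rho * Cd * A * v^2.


Fd = 0.5 * 1.225 * 0.646 * 0.465 * 13.49^2
= 0.5 * 1.225 * 0.646 * 0.465 * 181.9801
= 33.482 N

33.482 N


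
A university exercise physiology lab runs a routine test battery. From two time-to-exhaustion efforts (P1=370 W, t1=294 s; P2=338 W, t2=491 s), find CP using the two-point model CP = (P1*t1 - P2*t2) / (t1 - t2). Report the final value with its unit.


Work in trial 1 = 108780 J
Work in trial 2 = 165958 J
Delta work = -57178 J
Delta time = -197 s
CP = -57178 / -197 = 290.24 W

290.24 W


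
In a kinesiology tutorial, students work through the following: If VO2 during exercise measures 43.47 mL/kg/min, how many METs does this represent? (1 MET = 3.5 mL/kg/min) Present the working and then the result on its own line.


METs = VO2 / 3.5 = 43.47 / 3.5 = 12.42

12.42 METs


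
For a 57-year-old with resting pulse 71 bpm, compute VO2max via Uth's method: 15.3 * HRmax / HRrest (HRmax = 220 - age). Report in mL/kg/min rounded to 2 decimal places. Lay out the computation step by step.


Step 1: HRmax = 220 - 57 = 163 bpm
Step 2: Ratio = 163 / 71 = 2.2958
Step 3: VO2max = 15.3 * 2.2958 = 35.13 mL/kg/min

35.13 mL/kg/min


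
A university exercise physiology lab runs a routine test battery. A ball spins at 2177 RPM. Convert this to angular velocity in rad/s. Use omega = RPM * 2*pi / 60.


omega = 2177 * 2 * pi / 60
= 2177 * 6.28318531 / 60
= 13678.494 / 60
= 227.975 rad/s

227.975 rad/s


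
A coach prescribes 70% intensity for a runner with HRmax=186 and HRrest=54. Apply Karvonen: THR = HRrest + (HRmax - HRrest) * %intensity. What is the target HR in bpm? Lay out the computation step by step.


Heart rate reserve = 186 - 54 = 132
Intensity fraction = 70 / 100 = 0.7
THR = 54 + 132 * 0.7 = 146.4 bpm

146.4 bpm


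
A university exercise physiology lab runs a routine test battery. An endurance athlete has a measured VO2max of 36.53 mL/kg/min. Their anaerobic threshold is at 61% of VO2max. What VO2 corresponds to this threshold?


Anaerobic threshold VO2 = VO2max * 61%
= 36.53 * 0.61
= 22.28 mL/kg/min

22.28 mL/kg/min


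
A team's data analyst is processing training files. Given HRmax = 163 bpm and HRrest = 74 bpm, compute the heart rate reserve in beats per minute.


Heart rate reserve = maximum HR minus resting HR
HRR = 163 - 74 = 89 bpm

89 bpm


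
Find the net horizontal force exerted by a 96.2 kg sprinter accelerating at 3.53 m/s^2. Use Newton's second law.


Newton's second law: F = m * a
F = 96.2 * 3.53 = 339.59 N

339.59 N


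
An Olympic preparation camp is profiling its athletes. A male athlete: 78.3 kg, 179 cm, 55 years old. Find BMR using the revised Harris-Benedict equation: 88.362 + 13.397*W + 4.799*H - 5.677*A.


Intercept = 88.362
Weight contribution = 13.397 * 78.3 = 1048.9851
Height contribution = 4.799 * 179 = 859.021
Age contribution = 5.677 * 55 = 312.235
BMR = 88.362 + 1048.9851 + 859.021 - 312.235
= 1684.13 kcal/day

1684.13 kcal/day


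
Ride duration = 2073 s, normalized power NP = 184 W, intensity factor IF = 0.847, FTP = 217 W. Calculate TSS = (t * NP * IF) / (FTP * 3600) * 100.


Numerator = 2073 * 184 * 0.847 = 323072.904
Denominator = 217 * 3600 = 781200
TSS = 323072.904 / 781200 * 100
= 41.36

41.36 TSS


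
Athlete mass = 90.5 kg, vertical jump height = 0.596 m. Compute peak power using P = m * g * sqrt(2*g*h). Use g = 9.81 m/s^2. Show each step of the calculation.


sqrt(2 * 9.81 * 0.596) = sqrt(11.69352) = 3.419579 m/s
P = 90.5 * 9.81 * 3.419579
= 3035.92 W

3035.92 W


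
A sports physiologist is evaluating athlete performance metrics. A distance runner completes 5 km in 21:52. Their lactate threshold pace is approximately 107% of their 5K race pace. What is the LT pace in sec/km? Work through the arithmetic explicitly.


Convert to seconds: 21 min 52 s = 1312 s
Pace per km = 1312 / 5 = 262.4 s/km
LT pace = 262.4 * 1.07 = 280.77 s/km

280.77 s/km


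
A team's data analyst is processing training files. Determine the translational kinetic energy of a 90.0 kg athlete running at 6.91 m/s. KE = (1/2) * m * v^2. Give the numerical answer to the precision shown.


KE = 0.5 * m * v^2
= 0.5 * 90.0 * 6.91^2
= 0.5 * 90.0 * 47.7481
= 2148.66 J

2148.66 J


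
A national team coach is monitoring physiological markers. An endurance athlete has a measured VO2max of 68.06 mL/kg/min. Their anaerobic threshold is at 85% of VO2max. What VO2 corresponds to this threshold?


Anaerobic threshold VO2 = VO2max * 85%
= 68.06 * 0.85
= 57.85 mL/kg/min

57.85 mL/kg/min


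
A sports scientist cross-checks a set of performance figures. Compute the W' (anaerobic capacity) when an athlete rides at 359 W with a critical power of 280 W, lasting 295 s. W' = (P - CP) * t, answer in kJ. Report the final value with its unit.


Above-CP power = 79 W
Duration = 295 s
W' = 79 * 295 = 23305 J
Convert: 23305 / 1000 = 23.305 kJ

23.305 kJ


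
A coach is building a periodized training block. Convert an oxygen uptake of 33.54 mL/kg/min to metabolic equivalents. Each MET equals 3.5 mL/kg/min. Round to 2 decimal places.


One MET = 3.5 mL/kg/min
Number of METs = 33.54 / 3.5
= 9.58 METs

9.58 METs


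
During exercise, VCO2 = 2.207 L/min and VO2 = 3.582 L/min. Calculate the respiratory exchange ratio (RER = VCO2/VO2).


RER = VCO2 / VO2
= 2.207 / 3.582
= 0.6161

0.6161


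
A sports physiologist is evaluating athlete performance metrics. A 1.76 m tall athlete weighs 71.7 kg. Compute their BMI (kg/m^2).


height^2 = 3.0976 m^2
BMI = 71.7 / 3.0976 = 23.15 kg/m^2

23.15 kg/m^2


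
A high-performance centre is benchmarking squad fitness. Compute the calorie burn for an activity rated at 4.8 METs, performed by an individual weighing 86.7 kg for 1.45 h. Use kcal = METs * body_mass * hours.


Product of METs and mass = 4.8 * 86.7 = 416.16
Total kcal = 416.16 * 1.45 = 603.43 kcal

603.43 kcal


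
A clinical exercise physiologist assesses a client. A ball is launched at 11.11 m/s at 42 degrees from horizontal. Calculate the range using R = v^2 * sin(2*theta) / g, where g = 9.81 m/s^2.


sin(2 * 42) = sin(84) = 0.994522
v^2 = 11.11^2 = 123.4321
R = 123.4321 * 0.994522 / 9.81
= 12.513 m

12.513 m


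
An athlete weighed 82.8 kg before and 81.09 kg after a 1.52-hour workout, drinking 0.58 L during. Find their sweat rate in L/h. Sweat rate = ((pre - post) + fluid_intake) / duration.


Body mass change = 1.71 kg
Total sweat loss = 1.71 + 0.58 = 2.29 L
Rate = 2.29 / 1.52 = 1.507 L/h

1.507 L/h


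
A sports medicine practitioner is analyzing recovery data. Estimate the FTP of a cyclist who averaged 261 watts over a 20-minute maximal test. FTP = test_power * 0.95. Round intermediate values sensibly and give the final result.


FTP = 261 * 0.95 = 247.95 W

247.95 W


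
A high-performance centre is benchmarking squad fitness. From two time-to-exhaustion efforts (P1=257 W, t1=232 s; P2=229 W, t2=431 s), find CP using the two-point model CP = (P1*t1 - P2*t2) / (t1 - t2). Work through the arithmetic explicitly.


Work in trial 1 = 59624 J
Work in trial 2 = 98699 J
Delta work = -39075 J
Delta time = -199 s
CP = -39075 / -199 = 196.36 W

196.36 W


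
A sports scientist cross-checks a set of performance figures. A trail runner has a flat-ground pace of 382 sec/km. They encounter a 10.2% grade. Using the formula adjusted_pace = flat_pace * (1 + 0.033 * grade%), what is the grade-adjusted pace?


Grade factor = 1 + 0.033 * 10.2 = 1.3366
Adjusted = 382 * 1.3366 = 510.58 sec/km

510.58 s/km


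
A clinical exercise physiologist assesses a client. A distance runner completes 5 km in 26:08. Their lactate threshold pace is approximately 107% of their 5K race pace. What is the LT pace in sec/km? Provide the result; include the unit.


Convert to seconds: 26 min 8 s = 1568 s
Pace per km = 1568 / 5 = 313.6 s/km
LT pace = 313.6 * 1.07 = 335.55 s/km

335.55 s/km


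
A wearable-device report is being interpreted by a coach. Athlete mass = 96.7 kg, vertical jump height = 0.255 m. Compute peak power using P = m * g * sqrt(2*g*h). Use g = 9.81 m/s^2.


sqrt(2 * 9.81 * 0.255) = sqrt(5.0031) = 2.236761 m/s
P = 96.7 * 9.81 * 2.236761
= 2121.85 W

2121.85 W


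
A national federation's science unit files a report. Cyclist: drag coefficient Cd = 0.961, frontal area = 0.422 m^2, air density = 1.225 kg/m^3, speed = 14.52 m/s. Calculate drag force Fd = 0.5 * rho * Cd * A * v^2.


v^2 = 14.52^2 = 210.8304
Fd = 0.5 * 1.225 * 0.961 * 0.422 * 210.8304
= 52.369 N

52.369 N


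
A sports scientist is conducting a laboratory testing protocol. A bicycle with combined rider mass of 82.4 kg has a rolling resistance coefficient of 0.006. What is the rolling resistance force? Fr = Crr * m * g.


Fr = 0.006 * 82.4 * 9.81
= 0.4944 * 9.81
= 4.85 N

4.85 N


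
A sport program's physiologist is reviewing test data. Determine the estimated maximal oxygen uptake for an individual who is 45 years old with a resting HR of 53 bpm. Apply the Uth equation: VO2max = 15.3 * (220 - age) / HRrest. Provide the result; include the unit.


HRmax = 220 - 45 = 175
VO2max = 15.3 * (175 / 53)
= 15.3 * 3.3019
= 50.52 mL/kg/min

50.52 mL/kg/min


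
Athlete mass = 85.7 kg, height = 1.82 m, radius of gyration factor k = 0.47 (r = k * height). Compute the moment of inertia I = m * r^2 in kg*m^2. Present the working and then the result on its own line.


r = k * height = 0.47 * 1.82 = 0.8554 m
r^2 = 0.8554^2 = 0.731709
I = 85.7 * 0.731709 = 62.707 kg*m^2

62.707 kg*m^2


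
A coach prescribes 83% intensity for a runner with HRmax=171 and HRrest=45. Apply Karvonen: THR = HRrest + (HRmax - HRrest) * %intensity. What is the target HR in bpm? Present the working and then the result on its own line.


Heart rate reserve = 171 - 45 = 126
Intensity fraction = 83 / 100 = 0.83
THR = 45 + 126 * 0.83 = 149.58 bpm

149.58 bpm


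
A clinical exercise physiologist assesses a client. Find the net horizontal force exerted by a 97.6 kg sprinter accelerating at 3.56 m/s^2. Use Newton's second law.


Newton's second law: F = m * a
F = 97.6 * 3.56 = 347.46 N

347.46 N


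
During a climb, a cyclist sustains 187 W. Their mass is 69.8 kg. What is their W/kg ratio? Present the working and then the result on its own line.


Power-to-weight = 187 W / 69.8 kg
= 2.679 W/kg

2.679 W/kg


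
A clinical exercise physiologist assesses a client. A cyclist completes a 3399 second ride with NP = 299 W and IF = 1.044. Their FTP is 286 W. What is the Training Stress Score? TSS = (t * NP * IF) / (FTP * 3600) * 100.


t * NP * IF = 3399 * 299 * 1.044 = 1061018.244
FTP * 3600 = 1029600
TSS = (1061018.244 / 1029600) * 100 = 103.05

103.05 TSS


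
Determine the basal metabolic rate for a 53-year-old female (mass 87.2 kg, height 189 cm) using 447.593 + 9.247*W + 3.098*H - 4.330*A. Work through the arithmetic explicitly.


BMR = 447.593 + 9.247*87.2 + 3.098*189 - 4.330*53
= 1609.96 kcal/day

1609.96 kcal/day


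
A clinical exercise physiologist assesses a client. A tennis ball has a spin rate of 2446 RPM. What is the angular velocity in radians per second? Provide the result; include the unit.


Convert RPM to rad/s: multiply by 2*pi and divide by 60
omega = 2446 * 2 * pi / 60
= 256.145 rad/s

256.145 rad/s


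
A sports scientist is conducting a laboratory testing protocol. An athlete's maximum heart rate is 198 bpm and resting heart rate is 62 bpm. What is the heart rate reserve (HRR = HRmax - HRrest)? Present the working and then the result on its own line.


HRR = HRmax - HRrest
= 198 - 62
= 136 bpm

136 bpm


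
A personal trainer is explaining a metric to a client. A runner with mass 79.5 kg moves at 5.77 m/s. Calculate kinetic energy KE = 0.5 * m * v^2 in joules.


v^2 = 5.77^2 = 33.2929
KE = 0.5 * 79.5 * 33.2929
= 1323.39 J

1323.39 J


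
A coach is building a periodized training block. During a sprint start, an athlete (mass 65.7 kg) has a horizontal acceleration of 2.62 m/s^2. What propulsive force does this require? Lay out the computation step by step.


Propulsive force = mass * acceleration
= 65.7 kg * 2.62 m/s^2
= 172.13 N

172.13 N


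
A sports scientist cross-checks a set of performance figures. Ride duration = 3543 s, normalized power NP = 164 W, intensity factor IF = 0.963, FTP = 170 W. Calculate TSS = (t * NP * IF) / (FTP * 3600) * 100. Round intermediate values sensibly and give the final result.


Numerator = 3543 * 164 * 0.963 = 559553.076
Denominator = 170 * 3600 = 612000
TSS = 559553.076 / 612000 * 100
= 91.43

91.43 TSS


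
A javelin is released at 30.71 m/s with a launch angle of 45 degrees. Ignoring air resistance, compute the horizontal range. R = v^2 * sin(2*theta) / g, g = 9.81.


Launch speed squared = 943.1041
sin(2 * 45 deg) = 1.0
Range = 943.1041 * 1.0 / 9.81
= 96.137 m

96.137 m


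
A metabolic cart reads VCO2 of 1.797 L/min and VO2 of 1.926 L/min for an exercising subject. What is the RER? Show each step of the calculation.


RER = VCO2 / VO2 = 1.797 / 1.926 = 0.933

0.933


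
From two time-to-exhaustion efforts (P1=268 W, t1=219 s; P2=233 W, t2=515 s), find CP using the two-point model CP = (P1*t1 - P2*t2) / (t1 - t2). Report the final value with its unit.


Work in trial 1 = 58692 J
Work in trial 2 = 119995 J
Delta work = -61303 J
Delta time = -296 s
CP = -61303 / -296 = 207.1 W

207.1 W


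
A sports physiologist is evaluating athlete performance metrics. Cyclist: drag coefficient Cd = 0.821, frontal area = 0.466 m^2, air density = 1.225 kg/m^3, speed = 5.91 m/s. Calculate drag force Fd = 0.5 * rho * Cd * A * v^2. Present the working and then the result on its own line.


v^2 = 5.91^2 = 34.9281
Fd = 0.5 * 1.225 * 0.821 * 0.466 * 34.9281
= 8.185 N

8.185 N


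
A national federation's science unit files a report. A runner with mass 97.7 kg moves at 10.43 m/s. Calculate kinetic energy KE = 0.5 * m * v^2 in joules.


v^2 = 10.43^2 = 108.7849
KE = 0.5 * 97.7 * 108.7849
= 5314.14 J

5314.14 J


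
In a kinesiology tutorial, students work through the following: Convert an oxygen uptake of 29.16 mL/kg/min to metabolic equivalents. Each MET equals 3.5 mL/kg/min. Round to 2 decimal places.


One MET = 3.5 mL/kg/min
Number of METs = 29.16 / 3.5
= 8.33 METs

8.33 METs


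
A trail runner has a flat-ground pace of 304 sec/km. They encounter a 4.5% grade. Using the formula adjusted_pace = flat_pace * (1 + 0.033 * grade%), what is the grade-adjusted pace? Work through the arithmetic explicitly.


Grade factor = 1 + 0.033 * 4.5 = 1.1485
Adjusted = 304 * 1.1485 = 349.14 sec/km

349.14 s/km


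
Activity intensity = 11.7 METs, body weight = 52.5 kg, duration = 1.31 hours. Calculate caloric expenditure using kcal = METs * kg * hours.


kcal = 11.7 * 52.5 * 1.31
= 614.25 * 1.31
= 804.67 kcal

804.67 kcal


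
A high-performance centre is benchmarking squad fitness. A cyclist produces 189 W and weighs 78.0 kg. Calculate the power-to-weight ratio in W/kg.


P/W = power / mass
= 189 / 78.0
= 2.423 W/kg

2.423 W/kg


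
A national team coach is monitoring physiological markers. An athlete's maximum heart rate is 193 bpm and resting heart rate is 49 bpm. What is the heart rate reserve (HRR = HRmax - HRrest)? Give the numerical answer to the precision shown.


HRR = HRmax - HRrest
= 193 - 49
= 144 bpm

144 bpm


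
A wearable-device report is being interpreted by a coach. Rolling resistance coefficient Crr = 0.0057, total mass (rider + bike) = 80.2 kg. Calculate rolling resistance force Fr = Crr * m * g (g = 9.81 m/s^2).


Fr = Crr * m * g
= 0.0057 * 80.2 * 9.81
= 4.485 N

4.485 N


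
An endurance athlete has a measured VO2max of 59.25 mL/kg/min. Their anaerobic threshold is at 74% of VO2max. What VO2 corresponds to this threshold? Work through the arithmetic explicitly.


Anaerobic threshold VO2 = VO2max * 74%
= 59.25 * 0.74
= 43.85 mL/kg/min

43.85 mL/kg/min


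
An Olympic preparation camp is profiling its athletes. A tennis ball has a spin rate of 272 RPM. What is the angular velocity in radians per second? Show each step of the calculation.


Convert RPM to rad/s: multiply by 2*pi and divide by 60
omega = 272 * 2 * pi / 60
= 28.484 rad/s

28.484 rad/s


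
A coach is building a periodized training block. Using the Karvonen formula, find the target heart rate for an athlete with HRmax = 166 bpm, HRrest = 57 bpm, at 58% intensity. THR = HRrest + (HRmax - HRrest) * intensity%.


HRR = 166 - 57 = 109
THR = 57 + 109 * 0.58
= 57 + 63.22
= 120.22 bpm

120.22 bpm


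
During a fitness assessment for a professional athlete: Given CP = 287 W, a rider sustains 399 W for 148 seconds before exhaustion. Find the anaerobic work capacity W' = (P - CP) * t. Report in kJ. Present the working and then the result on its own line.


Excess power = 399 - 287 = 112 W
Work above CP = 112 * 148 = 16576 J
W' = 16.576 kJ

16.576 kJ


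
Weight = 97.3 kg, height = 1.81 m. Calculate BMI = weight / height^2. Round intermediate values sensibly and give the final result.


height^2 = 1.81^2 = 3.2761
BMI = 97.3 / 3.2761 = 29.7 kg/m^2

29.7 kg/m^2


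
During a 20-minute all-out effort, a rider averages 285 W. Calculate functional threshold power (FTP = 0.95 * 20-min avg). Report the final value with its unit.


FTP = 0.95 * 285
= 270.75 W

270.75 W


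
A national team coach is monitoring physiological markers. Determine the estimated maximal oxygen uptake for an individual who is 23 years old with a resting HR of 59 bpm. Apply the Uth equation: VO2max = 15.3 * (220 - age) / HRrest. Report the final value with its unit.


HRmax = 220 - 23 = 197
VO2max = 15.3 * (197 / 59)
= 15.3 * 3.339
= 51.09 mL/kg/min

51.09 mL/kg/min


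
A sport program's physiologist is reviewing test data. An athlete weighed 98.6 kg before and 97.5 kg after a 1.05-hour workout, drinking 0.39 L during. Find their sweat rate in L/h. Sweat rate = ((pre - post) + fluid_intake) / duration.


Body mass change = 1.1 kg
Total sweat loss = 1.1 + 0.39 = 1.49 L
Rate = 1.49 / 1.05 = 1.419 L/h

1.419 L/h


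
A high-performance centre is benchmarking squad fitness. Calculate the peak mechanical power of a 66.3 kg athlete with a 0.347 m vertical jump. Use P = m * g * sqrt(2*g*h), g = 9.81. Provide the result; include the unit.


First, sqrt(2gh) = sqrt(2 * 9.81 * 0.347)
= sqrt(6.80814) = 2.609241 m/s
Power = 66.3 * 9.81 * 2.609241 = 1697.06 W

1697.06 W


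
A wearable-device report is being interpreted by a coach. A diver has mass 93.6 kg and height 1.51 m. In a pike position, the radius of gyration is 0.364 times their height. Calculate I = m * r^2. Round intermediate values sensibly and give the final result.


r = 0.364 * 1.51 = 0.54964 m
I = m * r^2 = 93.6 * 0.302104 = 28.277 kg*m^2

28.277 kg*m^2


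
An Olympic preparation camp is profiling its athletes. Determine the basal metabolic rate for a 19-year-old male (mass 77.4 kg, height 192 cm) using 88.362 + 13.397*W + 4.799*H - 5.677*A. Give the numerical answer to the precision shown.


BMR = 88.362 + 13.397*77.4 + 4.799*192 - 5.677*19
= 1938.83 kcal/day

1938.83 kcal/day


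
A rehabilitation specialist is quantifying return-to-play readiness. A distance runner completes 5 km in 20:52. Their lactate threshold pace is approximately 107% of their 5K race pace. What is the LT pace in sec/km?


Convert to seconds: 20 min 52 s = 1252 s
Pace per km = 1252 / 5 = 250.4 s/km
LT pace = 250.4 * 1.07 = 267.93 s/km

267.93 s/km


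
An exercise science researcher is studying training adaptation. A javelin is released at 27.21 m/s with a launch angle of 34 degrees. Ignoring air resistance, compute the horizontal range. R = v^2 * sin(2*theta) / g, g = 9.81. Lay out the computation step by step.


Launch speed squared = 740.3841
sin(2 * 34 deg) = 0.927184
Range = 740.3841 * 0.927184 / 9.81
= 69.977 m

69.977 m


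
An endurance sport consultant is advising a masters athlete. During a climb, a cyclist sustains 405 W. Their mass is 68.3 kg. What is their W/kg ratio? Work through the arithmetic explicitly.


Power-to-weight = 405 W / 68.3 kg
= 5.93 W/kg

5.93 W/kg


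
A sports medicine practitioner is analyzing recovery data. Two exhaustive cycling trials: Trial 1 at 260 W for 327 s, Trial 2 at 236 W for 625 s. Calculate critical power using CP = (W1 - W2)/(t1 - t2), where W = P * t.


W1 = 260 * 327 = 85020 J
W2 = 236 * 625 = 147500 J
CP = (85020 - 147500) / (327 - 625)
= -62480 / -298
= 209.66 W

209.66 W


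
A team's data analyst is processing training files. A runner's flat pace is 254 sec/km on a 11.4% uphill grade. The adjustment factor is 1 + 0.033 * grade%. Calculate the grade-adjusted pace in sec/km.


Factor = 1 + 0.033 * 11.4 = 1.3762
Adjusted pace = 254 * 1.3762
= 349.55 sec/km

349.55 s/km


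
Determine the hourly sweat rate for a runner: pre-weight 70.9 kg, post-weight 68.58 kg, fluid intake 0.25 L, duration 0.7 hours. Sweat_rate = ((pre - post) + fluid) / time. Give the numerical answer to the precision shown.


Mass lost = 70.9 - 68.58 = 2.32 kg
Add fluid consumed: 2.32 + 0.25 = 2.57 L total sweat
Sweat rate = 2.57 / 0.7 = 3.671 L/h

3.671 L/h


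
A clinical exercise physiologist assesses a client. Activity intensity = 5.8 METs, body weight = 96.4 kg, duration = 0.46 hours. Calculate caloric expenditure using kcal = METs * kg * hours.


kcal = 5.8 * 96.4 * 0.46
= 559.12 * 0.46
= 257.2 kcal

257.2 kcal


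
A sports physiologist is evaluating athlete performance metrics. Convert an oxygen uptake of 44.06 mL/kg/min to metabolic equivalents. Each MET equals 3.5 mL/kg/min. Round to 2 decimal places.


One MET = 3.5 mL/kg/min
Number of METs = 44.06 / 3.5
= 12.59 METs

12.59 METs


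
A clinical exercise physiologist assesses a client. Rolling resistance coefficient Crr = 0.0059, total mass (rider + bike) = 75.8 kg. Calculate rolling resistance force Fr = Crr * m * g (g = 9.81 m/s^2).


Fr = Crr * m * g
= 0.0059 * 75.8 * 9.81
= 4.387 N

4.387 N


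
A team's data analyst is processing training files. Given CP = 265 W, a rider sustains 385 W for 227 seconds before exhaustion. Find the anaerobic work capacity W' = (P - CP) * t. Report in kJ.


Excess power = 385 - 265 = 120 W
Work above CP = 120 * 227 = 27240 J
W' = 27.24 kJ

27.24 kJ


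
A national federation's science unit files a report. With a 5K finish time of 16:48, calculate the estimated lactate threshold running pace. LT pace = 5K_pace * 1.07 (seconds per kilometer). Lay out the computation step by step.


Race duration = 1008 s for 5 km
Average pace = 1008 / 5 = 201.6 s/km
LT pace = 201.6 * 1.07
= 215.71 s/km

215.71 s/km


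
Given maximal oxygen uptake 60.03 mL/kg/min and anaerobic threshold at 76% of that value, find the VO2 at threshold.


Percentage as decimal = 0.76
VO2 at AT = 60.03 * 0.76 = 45.62 mL/kg/min

45.62 mL/kg/min


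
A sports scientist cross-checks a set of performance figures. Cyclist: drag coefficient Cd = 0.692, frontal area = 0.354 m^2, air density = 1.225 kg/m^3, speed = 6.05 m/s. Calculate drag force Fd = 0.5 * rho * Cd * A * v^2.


v^2 = 6.05^2 = 36.6025
Fd = 0.5 * 1.225 * 0.692 * 0.354 * 36.6025
= 5.492 N

5.492 N


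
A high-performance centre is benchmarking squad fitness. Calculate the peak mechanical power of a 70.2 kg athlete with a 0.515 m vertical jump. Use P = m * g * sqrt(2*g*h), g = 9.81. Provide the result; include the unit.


First, sqrt(2gh) = sqrt(2 * 9.81 * 0.515)
= sqrt(10.1043) = 3.178726 m/s
Power = 70.2 * 9.81 * 3.178726 = 2189.07 W

2189.07 W


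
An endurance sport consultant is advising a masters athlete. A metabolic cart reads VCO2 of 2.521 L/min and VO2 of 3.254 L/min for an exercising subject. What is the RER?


RER = VCO2 / VO2 = 2.521 / 3.254 = 0.7747

0.7747


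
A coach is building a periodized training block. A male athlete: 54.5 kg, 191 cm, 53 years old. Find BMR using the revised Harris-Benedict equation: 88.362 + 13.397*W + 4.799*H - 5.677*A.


Intercept = 88.362
Weight contribution = 13.397 * 54.5 = 730.1365
Height contribution = 4.799 * 191 = 916.609
Age contribution = 5.677 * 53 = 300.881
BMR = 88.362 + 730.1365 + 916.609 - 300.881
= 1434.23 kcal/day

1434.23 kcal/day


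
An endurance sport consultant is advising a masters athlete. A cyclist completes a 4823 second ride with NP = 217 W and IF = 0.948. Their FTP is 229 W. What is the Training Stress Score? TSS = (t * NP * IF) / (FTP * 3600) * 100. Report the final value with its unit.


t * NP * IF = 4823 * 217 * 0.948 = 992168.268
FTP * 3600 = 824400
TSS = (992168.268 / 824400) * 100 = 120.35

120.35 TSS


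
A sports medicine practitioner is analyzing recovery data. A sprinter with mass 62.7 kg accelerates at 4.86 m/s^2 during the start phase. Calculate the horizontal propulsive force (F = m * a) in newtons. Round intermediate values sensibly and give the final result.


F = m * a
= 62.7 * 4.86
= 304.72 N

304.72 N


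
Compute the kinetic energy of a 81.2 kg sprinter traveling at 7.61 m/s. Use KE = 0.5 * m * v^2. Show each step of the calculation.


Velocity squared = 57.9121
KE = 0.5 * 81.2 * 57.9121 = 2351.23 J

2351.23 J


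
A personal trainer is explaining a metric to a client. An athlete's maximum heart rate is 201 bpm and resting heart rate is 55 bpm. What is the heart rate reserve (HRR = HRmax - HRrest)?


HRR = HRmax - HRrest
= 201 - 55
= 146 bpm

146 bpm
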